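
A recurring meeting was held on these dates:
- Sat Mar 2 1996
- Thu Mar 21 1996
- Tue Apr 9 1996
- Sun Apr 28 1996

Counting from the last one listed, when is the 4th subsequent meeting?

Every event comes 19 days after the last (19, 19, 19).
Sun Apr 28 1996 + 19 days = Fri May 17 1996.
Fri May 17 1996 + 19 days = Wed Jun 5 1996.
Wed Jun 5 1996 + 19 days = Mon Jun 24 1996.
Mon Jun 24 1996 + 19 days = Sat Jul 13 1996.

Sat Jul 13 1996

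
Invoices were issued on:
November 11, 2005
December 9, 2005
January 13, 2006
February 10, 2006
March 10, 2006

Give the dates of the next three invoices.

April 14, 2006; May 12, 2006; June 9, 2006

Gaps: 28, 35, 28, 28 days — a mix of 28 and 35. Every date is a Friday.
Each is the 2nd Friday of its month.
2nd Friday of April 2006: April 14, 2006.
2nd Friday of May 2006: May 12, 2006.
June 2006 — 2nd Friday is June 9, 2006.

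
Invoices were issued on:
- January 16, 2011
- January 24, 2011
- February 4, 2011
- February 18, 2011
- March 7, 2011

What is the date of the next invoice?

March 27, 2011

Intervals are 8, 11, 14, 17 days — an arithmetic progression with common difference 3.
Next gap: 20 days. March 7, 2011 + 20 days = March 27, 2011.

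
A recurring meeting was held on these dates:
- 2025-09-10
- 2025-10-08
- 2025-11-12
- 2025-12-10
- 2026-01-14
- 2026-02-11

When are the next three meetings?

These are Wednesdays at 28- or 35-day spacing (28, 35, 28, 35, 28).
The pattern: 2nd Wednesday of the month.
2nd Wednesday of March 2026: 2026-03-11.
April 2026 — 2nd Wednesday is 2026-04-08.
May 2026 — 2nd Wednesday is 2026-05-13.

2026-03-11, 2026-04-08, 2026-05-13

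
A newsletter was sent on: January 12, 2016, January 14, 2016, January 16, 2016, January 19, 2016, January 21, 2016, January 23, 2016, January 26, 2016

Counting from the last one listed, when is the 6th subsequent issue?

February 9, 2016

Every event lands on a Tuesday or Thursday or Saturday (gaps cycle 2, 2, 3, 2, 2, 3).
So the schedule is: every Tuesday, Thursday and Saturday.
Next Thursday: January 28, 2016.
Next Saturday: January 30, 2016.
The following Tuesday is February 2, 2016.
The following Thursday is February 4, 2016.
Next Saturday: February 6, 2016.
Next Tuesday: February 9, 2016.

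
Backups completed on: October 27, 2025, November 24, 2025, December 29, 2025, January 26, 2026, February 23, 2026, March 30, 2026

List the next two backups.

Every date is a Monday; gaps 28, 35, 28, 28, 35 days.
Each is the last Monday of its month (at least one falls on the 29th or later, ruling out '4th Monday').
Last Monday of April 2026: April 27, 2026.
May 2026 ends with Monday May 25, 2026.

April 27, 2026; May 25, 2026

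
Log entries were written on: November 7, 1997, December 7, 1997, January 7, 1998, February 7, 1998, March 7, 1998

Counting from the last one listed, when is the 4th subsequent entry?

July 7, 1998

Each date is the 7th; the gaps (30, 31, 31, 28) track the month lengths.
The rule is the 7th of each month.
April 1998: April 7, 1998.
Next: May 1998 → May 7, 1998.
Next: June 1998 → June 7, 1998.
Next: July 1998 → July 7, 1998.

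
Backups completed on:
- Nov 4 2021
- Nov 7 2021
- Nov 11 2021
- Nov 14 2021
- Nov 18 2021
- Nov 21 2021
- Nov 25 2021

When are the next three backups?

Nov 28 2021, Dec 2 2021, Dec 5 2021

Gaps: 3, 4, 3, 4, 3, 4 days — not constant, but cyclic with period 2.
The events fall on every Thursday and Sunday.
The following Sunday is Nov 28 2021.
Next Thursday: Dec 2 2021.
The following Sunday is Dec 5 2021.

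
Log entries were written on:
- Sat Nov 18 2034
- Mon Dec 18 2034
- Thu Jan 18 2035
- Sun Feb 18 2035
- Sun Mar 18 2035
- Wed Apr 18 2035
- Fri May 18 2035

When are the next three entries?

Gaps: 30, 31, 31, 28, 31, 30 days — not constant. Every event is on the 18th of the month.
Pattern: the 18th of each month.
June 2035: Mon Jun 18 2035.
July 2035: Wed Jul 18 2035.
August 2035: Sat Aug 18 2035.

Mon Jun 18 2035, Wed Jul 18 2035, Sat Aug 18 2035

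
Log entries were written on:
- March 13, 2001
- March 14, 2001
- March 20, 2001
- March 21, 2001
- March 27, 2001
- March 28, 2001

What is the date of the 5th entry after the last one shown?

April 17, 2001

Gaps: 1, 6, 1, 6, 1 days — not constant, but cyclic with period 2.
The events fall on every Tuesday and Wednesday.
The following Tuesday is April 3, 2001.
The following Wednesday is April 4, 2001.
Next Tuesday: April 10, 2001.
Next Wednesday: April 11, 2001.
The following Tuesday is April 17, 2001.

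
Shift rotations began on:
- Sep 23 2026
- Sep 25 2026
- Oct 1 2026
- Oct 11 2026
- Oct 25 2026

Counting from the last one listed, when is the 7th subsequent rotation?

May 23 2027

Gaps: 2, 6, 10, 14 days — each gap is 4 larger than the previous one.
Next gap: 18 days. Oct 25 2026 + 18 days = Nov 12 2026.
Next gap: 22 days. Nov 12 2026 + 22 days = Dec 4 2026.
Next gap: 26 days. Dec 4 2026 + 26 days = Dec 30 2026.
Next gap: 30 days. Dec 30 2026 + 30 days = Jan 29 2027.
Next gap: 34 days. Jan 29 2027 + 34 days = Mar 4 2027.
Next gap: 38 days. Mar 4 2027 + 38 days = Apr 11 2027.
Next gap: 42 days. Apr 11 2027 + 42 days = May 23 2027.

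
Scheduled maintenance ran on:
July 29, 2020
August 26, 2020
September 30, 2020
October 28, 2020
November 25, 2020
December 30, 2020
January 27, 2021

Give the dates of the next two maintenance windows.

All Wednesdays; the gaps (28, 35, 28, 28, 35, 28) vary with month length.
This is the last Wednesday of each month.
February 2021 ends with Wednesday February 24, 2021.
Last Wednesday of March 2021: March 31, 2021.

February 24, 2021; March 31, 2021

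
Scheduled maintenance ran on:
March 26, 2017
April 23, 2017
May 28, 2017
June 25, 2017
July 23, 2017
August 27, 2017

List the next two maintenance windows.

Gaps: 28, 35, 28, 28, 35 days — a mix of 28 and 35. Every date is a Sunday.
Each is the 4th Sunday of its month.
4th Sunday of September 2017: September 24, 2017.
October 2017 — 4th Sunday is October 22, 2017.

September 24, 2017; October 22, 2017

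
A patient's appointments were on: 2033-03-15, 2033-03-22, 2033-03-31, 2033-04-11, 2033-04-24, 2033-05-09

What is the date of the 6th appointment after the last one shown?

The spacing grows by 2 each time: 7, 9, 11, 13, 15 days.
Next gap: 17 days. 2033-05-09 + 17 days = 2033-05-26.
Next gap: 19 days. 2033-05-26 + 19 days = 2033-06-14.
Next gap: 21 days. 2033-06-14 + 21 days = 2033-07-05.
Next gap: 23 days. 2033-07-05 + 23 days = 2033-07-28.
Next gap: 25 days. 2033-07-28 + 25 days = 2033-08-22.
Next gap: 27 days. 2033-08-22 + 27 days = 2033-09-18.

2033-09-18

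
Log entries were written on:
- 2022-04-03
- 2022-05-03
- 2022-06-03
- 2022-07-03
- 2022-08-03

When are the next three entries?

Gaps: 30, 31, 30, 31 days — not constant. Every event is on the 3rd of the month.
Pattern: the 3rd of each month.
September 2022: 2022-09-03.
Next: October 2022 → 2022-10-03.
November 2022: 2022-11-03.

2022-09-03, 2022-10-03, 2022-11-03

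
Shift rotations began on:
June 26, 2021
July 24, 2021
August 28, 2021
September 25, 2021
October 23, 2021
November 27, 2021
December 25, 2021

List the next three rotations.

January 22, 2022; February 26, 2022; March 26, 2022

These are Saturdays at 28- or 35-day spacing (28, 35, 28, 28, 35, 28).
The pattern: 4th Saturday of the month.
January 2022 — 4th Saturday is January 22, 2022.
February 2022 — 4th Saturday is February 26, 2022.
March 2022 — 4th Saturday is March 26, 2022.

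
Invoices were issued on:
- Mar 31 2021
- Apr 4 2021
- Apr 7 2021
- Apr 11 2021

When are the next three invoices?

Every event lands on a Wednesday or Sunday (gaps cycle 4, 3, 4).
So the schedule is: every Wednesday and Sunday.
Next Wednesday: Apr 14 2021.
Next Sunday: Apr 18 2021.
The following Wednesday is Apr 21 2021.

Apr 14 2021, Apr 18 2021, Apr 21 2021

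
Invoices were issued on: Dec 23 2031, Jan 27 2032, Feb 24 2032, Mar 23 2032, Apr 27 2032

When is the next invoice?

May 25 2032

Gaps: 35, 28, 28, 35 days — a mix of 28 and 35. Every date is a Tuesday.
Each is the 4th Tuesday of its month.
4th Tuesday of May 2032: May 25 2032.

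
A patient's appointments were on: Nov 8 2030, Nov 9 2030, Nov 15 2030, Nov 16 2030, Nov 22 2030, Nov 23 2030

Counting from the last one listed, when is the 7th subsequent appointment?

Gaps: 1, 6, 1, 6, 1 days — not constant, but cyclic with period 2.
The events fall on every Friday and Saturday.
The following Friday is Nov 29 2030.
The following Saturday is Nov 30 2030.
Next Friday: Dec 6 2030.
The following Saturday is Dec 7 2030.
Next Friday: Dec 13 2030.
The following Saturday is Dec 14 2030.
Next Friday: Dec 20 2030.

Dec 20 2030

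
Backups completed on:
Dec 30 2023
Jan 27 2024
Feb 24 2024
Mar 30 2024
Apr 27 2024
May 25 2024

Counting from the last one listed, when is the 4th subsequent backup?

All Saturdays; the gaps (28, 28, 35, 28, 28) vary with month length.
This is the last Saturday of each month.
June 2024 ends with Saturday Jun 29 2024.
Last Saturday of July 2024: Jul 27 2024.
August 2024 ends with Saturday Aug 31 2024.
Last Saturday of September 2024: Sep 28 2024.

Sep 28 2024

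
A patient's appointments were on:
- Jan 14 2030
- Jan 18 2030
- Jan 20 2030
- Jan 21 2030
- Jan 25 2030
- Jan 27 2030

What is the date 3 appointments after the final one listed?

Gaps: 4, 2, 1, 4, 2 days — not constant, but cyclic with period 3.
The events fall on every Monday, Friday and Sunday.
The following Monday is Jan 28 2030.
Next Friday: Feb 1 2030.
The following Sunday is Feb 3 2030.

Feb 3 2030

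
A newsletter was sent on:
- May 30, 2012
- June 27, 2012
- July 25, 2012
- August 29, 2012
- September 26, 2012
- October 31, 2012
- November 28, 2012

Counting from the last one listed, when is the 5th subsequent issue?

April 24, 2013

Every date is a Wednesday; gaps 28, 28, 35, 28, 35, 28 days.
Each is the last Wednesday of its month (at least one falls on the 29th or later, ruling out '4th Wednesday').
December 2012 ends with Wednesday December 26, 2012.
Last Wednesday of January 2013: January 30, 2013.
February 2013 ends with Wednesday February 27, 2013.
March 2013 ends with Wednesday March 27, 2013.
Last Wednesday of April 2013: April 24, 2013.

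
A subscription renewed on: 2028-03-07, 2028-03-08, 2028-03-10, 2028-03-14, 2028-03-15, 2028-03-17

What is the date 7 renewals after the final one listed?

2028-04-04

Gaps: 1, 2, 4, 1, 2 days — not constant, but cyclic with period 3.
The events fall on every Tuesday, Wednesday and Friday.
The following Tuesday is 2028-03-21.
The following Wednesday is 2028-03-22.
The following Friday is 2028-03-24.
Next Tuesday: 2028-03-28.
The following Wednesday is 2028-03-29.
The following Friday is 2028-03-31.
Next Tuesday: 2028-04-04.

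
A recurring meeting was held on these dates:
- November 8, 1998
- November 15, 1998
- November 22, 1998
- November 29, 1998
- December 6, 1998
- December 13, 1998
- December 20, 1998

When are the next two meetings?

Gaps between consecutive events: 7, 7, 7, 7, 7, 7 days — a constant 7-day interval.
December 20, 1998 + 7 days = December 27, 1998.
December 27, 1998 + 7 days = January 3, 1999.

December 27, 1998; January 3, 1999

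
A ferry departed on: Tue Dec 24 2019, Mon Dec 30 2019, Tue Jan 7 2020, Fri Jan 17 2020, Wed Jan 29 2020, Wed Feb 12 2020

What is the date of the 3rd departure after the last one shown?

Intervals are 6, 8, 10, 12, 14 days — an arithmetic progression with common difference 2.
Next gap: 16 days. Wed Feb 12 2020 + 16 days = Fri Feb 28 2020.
Next gap: 18 days. Fri Feb 28 2020 + 18 days = Tue Mar 17 2020.
Next gap: 20 days. Tue Mar 17 2020 + 20 days = Mon Apr 6 2020.

Mon Apr 6 2020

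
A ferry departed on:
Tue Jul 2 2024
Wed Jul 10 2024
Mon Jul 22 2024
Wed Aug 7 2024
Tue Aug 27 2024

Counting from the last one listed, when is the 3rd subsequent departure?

Gaps: 8, 12, 16, 20 days — each gap is 4 larger than the previous one.
Next gap: 24 days. Tue Aug 27 2024 + 24 days = Fri Sep 20 2024.
Next gap: 28 days. Fri Sep 20 2024 + 28 days = Fri Oct 18 2024.
Next gap: 32 days. Fri Oct 18 2024 + 32 days = Tue Nov 19 2024.

Tue Nov 19 2024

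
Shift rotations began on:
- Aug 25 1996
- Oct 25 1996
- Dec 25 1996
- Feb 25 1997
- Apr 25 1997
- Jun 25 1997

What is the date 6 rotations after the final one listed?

Jun 25 1998

The day-of-month is always 25 (61, 61, 62, 59, 61 days between events).
So this recurs on the 25th of every 2 months.
August 1997: Aug 25 1997.
Next: October 1997 → Oct 25 1997.
December 1997: Dec 25 1997.
Next: February 1998 → Feb 25 1998.
Next: April 1998 → Apr 25 1998.
Next: June 1998 → Jun 25 1998.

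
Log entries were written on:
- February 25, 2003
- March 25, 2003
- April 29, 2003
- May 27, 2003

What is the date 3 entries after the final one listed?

August 26, 2003

These are Tuesdays with 28, 35, 28-day gaps.
Each is the final Tuesday of its month — April 29, 2003 is past the 28th, so '4th Tuesday' doesn't fit.
Last Tuesday of June 2003: June 24, 2003.
Last Tuesday of July 2003: July 29, 2003.
August 2003 ends with Tuesday August 26, 2003.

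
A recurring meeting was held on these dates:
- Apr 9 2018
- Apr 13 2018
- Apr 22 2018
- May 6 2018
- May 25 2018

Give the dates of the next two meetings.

Jun 18 2018, Jul 17 2018

Gaps: 4, 9, 14, 19 days — each gap is 5 larger than the previous one.
Next gap: 24 days. May 25 2018 + 24 days = Jun 18 2018.
Next gap: 29 days. Jun 18 2018 + 29 days = Jul 17 2018.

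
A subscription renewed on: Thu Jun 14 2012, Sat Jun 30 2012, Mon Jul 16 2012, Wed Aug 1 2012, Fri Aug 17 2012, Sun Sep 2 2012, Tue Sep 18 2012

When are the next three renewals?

The spacing is 16, 16, 16, 16, 16, 16 days — always 16 days.
Tue Sep 18 2012 + 16 days = Thu Oct 4 2012.
Thu Oct 4 2012 + 16 days = Sat Oct 20 2012.
Sat Oct 20 2012 + 16 days = Mon Nov 5 2012.

Thu Oct 4 2012, Sat Oct 20 2012, Mon Nov 5 2012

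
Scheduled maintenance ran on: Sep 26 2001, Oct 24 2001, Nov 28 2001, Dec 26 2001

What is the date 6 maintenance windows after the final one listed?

These are Wednesdays at 28- or 35-day spacing (28, 35, 28).
The pattern: 4th Wednesday of the month.
January 2002 — 4th Wednesday is Jan 23 2002.
4th Wednesday of February 2002: Feb 27 2002.
4th Wednesday of March 2002: Mar 27 2002.
April 2002 — 4th Wednesday is Apr 24 2002.
4th Wednesday of May 2002: May 22 2002.
4th Wednesday of June 2002: Jun 26 2002.

Jun 26 2002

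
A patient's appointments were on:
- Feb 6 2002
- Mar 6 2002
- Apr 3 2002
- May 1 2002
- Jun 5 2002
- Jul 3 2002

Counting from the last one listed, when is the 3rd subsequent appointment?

Gaps: 28, 28, 28, 35, 28 days — a mix of 28 and 35. Every date is a Wednesday.
Each is the 1st Wednesday of its month.
1st Wednesday of August 2002: Aug 7 2002.
1st Wednesday of September 2002: Sep 4 2002.
October 2002 — 1st Wednesday is Oct 2 2002.

Oct 2 2002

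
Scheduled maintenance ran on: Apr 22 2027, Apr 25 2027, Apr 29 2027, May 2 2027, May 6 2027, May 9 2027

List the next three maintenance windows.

Every event lands on a Thursday or Sunday (gaps cycle 3, 4, 3, 4, 3).
So the schedule is: every Thursday and Sunday.
Next Thursday: May 13 2027.
The following Sunday is May 16 2027.
Next Thursday: May 20 2027.

May 13 2027, May 16 2027, May 20 2027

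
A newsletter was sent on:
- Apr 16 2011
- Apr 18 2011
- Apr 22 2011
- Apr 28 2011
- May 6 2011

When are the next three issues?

Intervals are 2, 4, 6, 8 days — an arithmetic progression with common difference 2.
Next gap: 10 days. May 6 2011 + 10 days = May 16 2011.
Next gap: 12 days. May 16 2011 + 12 days = May 28 2011.
Next gap: 14 days. May 28 2011 + 14 days = Jun 11 2011.

May 16 2011, May 28 2011, Jun 11 2011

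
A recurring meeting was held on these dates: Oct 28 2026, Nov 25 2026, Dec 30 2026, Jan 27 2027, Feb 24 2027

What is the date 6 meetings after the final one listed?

Aug 25 2027

All Wednesdays; the gaps (28, 35, 28, 28) vary with month length.
This is the last Wednesday of each month.
March 2027 ends with Wednesday Mar 31 2027.
April 2027 ends with Wednesday Apr 28 2027.
Last Wednesday of May 2027: May 26 2027.
Last Wednesday of June 2027: Jun 30 2027.
Last Wednesday of July 2027: Jul 28 2027.
August 2027 ends with Wednesday Aug 25 2027.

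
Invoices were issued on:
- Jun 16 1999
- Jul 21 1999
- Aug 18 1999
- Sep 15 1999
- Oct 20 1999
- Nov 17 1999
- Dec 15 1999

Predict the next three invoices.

These are Wednesdays at 28- or 35-day spacing (35, 28, 28, 35, 28, 28).
The pattern: 3rd Wednesday of the month.
January 2000 — 3rd Wednesday is Jan 19 2000.
3rd Wednesday of February 2000: Feb 16 2000.
3rd Wednesday of March 2000: Mar 15 2000.

Jan 19 2000, Feb 16 2000, Mar 15 2000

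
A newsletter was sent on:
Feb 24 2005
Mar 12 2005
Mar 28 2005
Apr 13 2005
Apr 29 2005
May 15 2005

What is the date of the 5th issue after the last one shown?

Gaps between consecutive events: 16, 16, 16, 16, 16 days — a constant 16-day interval.
May 15 2005 + 16 days = May 31 2005.
May 31 2005 + 16 days = Jun 16 2005.
Jun 16 2005 + 16 days = Jul 2 2005.
Jul 2 2005 + 16 days = Jul 18 2005.
Jul 18 2005 + 16 days = Aug 3 2005.

Aug 3 2005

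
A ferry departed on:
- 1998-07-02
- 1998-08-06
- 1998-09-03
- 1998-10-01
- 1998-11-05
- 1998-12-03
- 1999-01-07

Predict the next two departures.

Gaps: 35, 28, 28, 35, 28, 35 days — a mix of 28 and 35. Every date is a Thursday.
Each is the 1st Thursday of its month.
February 1999 — 1st Thursday is 1999-02-04.
1st Thursday of March 1999: 1999-03-04.

1999-02-04, 1999-03-04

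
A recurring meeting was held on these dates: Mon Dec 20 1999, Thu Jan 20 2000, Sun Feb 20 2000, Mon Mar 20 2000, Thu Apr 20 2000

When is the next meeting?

The day-of-month is always 20 (31, 31, 29, 31 days between events).
So this recurs on the 20th of each month.
May 2000: Sat May 20 2000.

Sat May 20 2000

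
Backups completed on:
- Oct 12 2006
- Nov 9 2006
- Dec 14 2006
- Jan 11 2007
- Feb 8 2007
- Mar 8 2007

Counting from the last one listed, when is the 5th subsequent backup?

Aug 9 2007

Gaps: 28, 35, 28, 28, 28 days — a mix of 28 and 35. Every date is a Thursday.
Each is the 2nd Thursday of its month.
2nd Thursday of April 2007: Apr 12 2007.
2nd Thursday of May 2007: May 10 2007.
2nd Thursday of June 2007: Jun 14 2007.
July 2007 — 2nd Thursday is Jul 12 2007.
August 2007 — 2nd Thursday is Aug 9 2007.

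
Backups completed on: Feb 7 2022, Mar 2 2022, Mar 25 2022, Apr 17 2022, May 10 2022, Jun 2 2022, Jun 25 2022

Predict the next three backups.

Gaps between consecutive events: 23, 23, 23, 23, 23, 23 days — a constant 23-day interval.
Jun 25 2022 + 23 days = Jul 18 2022.
Jul 18 2022 + 23 days = Aug 10 2022.
Aug 10 2022 + 23 days = Sep 2 2022.

Jul 18 2022, Aug 10 2022, Sep 2 2022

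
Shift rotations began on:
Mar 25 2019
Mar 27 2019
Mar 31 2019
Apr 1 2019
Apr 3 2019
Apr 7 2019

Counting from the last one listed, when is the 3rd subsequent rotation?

The gap pattern 2, 4, 1, 2, 4 repeats every 3 events.
These are the Mondays, Wednesdays and Sundays of each week.
Next Monday: Apr 8 2019.
The following Wednesday is Apr 10 2019.
Next Sunday: Apr 14 2019.

Apr 14 2019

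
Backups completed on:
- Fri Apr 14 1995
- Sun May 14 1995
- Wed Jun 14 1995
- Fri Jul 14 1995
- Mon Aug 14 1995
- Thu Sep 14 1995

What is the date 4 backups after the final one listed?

The day-of-month is always 14 (30, 31, 30, 31, 31 days between events).
So this recurs on the 14th of each month.
October 1995: Sat Oct 14 1995.
November 1995: Tue Nov 14 1995.
December 1995: Thu Dec 14 1995.
January 1996: Sun Jan 14 1996.

Sun Jan 14 1996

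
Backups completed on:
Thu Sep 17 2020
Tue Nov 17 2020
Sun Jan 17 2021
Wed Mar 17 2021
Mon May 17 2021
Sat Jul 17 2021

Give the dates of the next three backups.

The day-of-month is always 17 (61, 61, 59, 61, 61 days between events).
So this recurs on the 17th of every 2 months.
Next: September 2021 → Fri Sep 17 2021.
Next: November 2021 → Wed Nov 17 2021.
Next: January 2022 → Mon Jan 17 2022.

Fri Sep 17 2021, Wed Nov 17 2021, Mon Jan 17 2022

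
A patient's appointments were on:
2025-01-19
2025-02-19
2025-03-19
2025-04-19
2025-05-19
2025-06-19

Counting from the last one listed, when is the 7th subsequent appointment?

Each date is the 19th; the gaps (31, 28, 31, 30, 31) track the month lengths.
The rule is the 19th of each month.
Next: July 2025 → 2025-07-19.
Next: August 2025 → 2025-08-19.
Next: September 2025 → 2025-09-19.
Next: October 2025 → 2025-10-19.
November 2025: 2025-11-19.
December 2025: 2025-12-19.
Next: January 2026 → 2026-01-19.

2026-01-19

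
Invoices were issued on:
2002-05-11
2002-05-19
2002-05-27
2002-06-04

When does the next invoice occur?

Every event comes 8 days after the last (8, 8, 8).
2002-06-04 + 8 days = 2002-06-12.

2002-06-12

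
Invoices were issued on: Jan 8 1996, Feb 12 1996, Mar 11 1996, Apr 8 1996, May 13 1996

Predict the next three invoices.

Jun 10 1996, Jul 8 1996, Aug 12 1996

Gaps: 35, 28, 28, 35 days — a mix of 28 and 35. Every date is a Monday.
Each is the 2nd Monday of its month.
June 1996 — 2nd Monday is Jun 10 1996.
July 1996 — 2nd Monday is Jul 8 1996.
2nd Monday of August 1996: Aug 12 1996.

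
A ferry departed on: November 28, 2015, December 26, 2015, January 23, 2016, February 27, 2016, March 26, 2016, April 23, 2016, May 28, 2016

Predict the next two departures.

June 25, 2016; July 23, 2016

All dates are Saturdays, 28, 28, 35, 28, 28, 35 days apart.
Specifically, the 4th Saturday of each month.
4th Saturday of June 2016: June 25, 2016.
4th Saturday of July 2016: July 23, 2016.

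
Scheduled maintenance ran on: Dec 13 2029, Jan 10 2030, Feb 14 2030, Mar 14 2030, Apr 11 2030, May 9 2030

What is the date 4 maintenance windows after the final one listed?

Sep 12 2030

Gaps: 28, 35, 28, 28, 28 days — a mix of 28 and 35. Every date is a Thursday.
Each is the 2nd Thursday of its month.
June 2030 — 2nd Thursday is Jun 13 2030.
July 2030 — 2nd Thursday is Jul 11 2030.
August 2030 — 2nd Thursday is Aug 8 2030.
2nd Thursday of September 2030: Sep 12 2030.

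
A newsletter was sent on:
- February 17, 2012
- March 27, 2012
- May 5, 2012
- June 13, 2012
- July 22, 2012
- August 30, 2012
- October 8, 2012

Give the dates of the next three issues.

November 16, 2012; December 25, 2012; February 2, 2013

The spacing is 39, 39, 39, 39, 39, 39 days — always 39 days.
October 8, 2012 + 39 days = November 16, 2012.
November 16, 2012 + 39 days = December 25, 2012.
December 25, 2012 + 39 days = February 2, 2013.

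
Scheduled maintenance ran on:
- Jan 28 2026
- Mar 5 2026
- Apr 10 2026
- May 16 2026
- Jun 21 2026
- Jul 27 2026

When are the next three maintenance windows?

Sep 1 2026, Oct 7 2026, Nov 12 2026

Every event comes 36 days after the last (36, 36, 36, 36, 36).
Jul 27 2026 + 36 days = Sep 1 2026.
Sep 1 2026 + 36 days = Oct 7 2026.
Oct 7 2026 + 36 days = Nov 12 2026.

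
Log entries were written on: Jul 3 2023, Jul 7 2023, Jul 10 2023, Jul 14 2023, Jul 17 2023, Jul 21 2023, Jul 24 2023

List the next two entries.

Jul 28 2023, Jul 31 2023

Gaps: 4, 3, 4, 3, 4, 3 days — not constant, but cyclic with period 2.
The events fall on every Monday and Friday.
Next Friday: Jul 28 2023.
Next Monday: Jul 31 2023.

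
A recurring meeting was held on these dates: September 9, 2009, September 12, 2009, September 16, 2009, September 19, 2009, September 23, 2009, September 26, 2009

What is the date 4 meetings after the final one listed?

Gaps: 3, 4, 3, 4, 3 days — not constant, but cyclic with period 2.
The events fall on every Wednesday and Saturday.
Next Wednesday: September 30, 2009.
Next Saturday: October 3, 2009.
Next Wednesday: October 7, 2009.
The following Saturday is October 10, 2009.

October 10, 2009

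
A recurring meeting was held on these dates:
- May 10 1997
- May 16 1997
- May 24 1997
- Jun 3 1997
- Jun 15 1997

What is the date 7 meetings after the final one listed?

Nov 2 1997

Intervals are 6, 8, 10, 12 days — an arithmetic progression with common difference 2.
Next gap: 14 days. Jun 15 1997 + 14 days = Jun 29 1997.
Next gap: 16 days. Jun 29 1997 + 16 days = Jul 15 1997.
Next gap: 18 days. Jul 15 1997 + 18 days = Aug 2 1997.
Next gap: 20 days. Aug 2 1997 + 20 days = Aug 22 1997.
Next gap: 22 days. Aug 22 1997 + 22 days = Sep 13 1997.
Next gap: 24 days. Sep 13 1997 + 24 days = Oct 7 1997.
Next gap: 26 days. Oct 7 1997 + 26 days = Nov 2 1997.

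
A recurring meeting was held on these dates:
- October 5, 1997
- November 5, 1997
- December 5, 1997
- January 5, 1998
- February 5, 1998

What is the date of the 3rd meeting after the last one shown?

May 5, 1998

The day-of-month is always 5 (31, 30, 31, 31 days between events).
So this recurs on the 5th of each month.
Next: March 1998 → March 5, 1998.
Next: April 1998 → April 5, 1998.
Next: May 1998 → May 5, 1998.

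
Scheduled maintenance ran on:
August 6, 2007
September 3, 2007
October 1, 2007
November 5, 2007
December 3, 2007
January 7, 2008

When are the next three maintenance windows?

February 4, 2008; March 3, 2008; April 7, 2008

All dates are Mondays, 28, 28, 35, 28, 35 days apart.
Specifically, the 1st Monday of each month.
February 2008 — 1st Monday is February 4, 2008.
March 2008 — 1st Monday is March 3, 2008.
April 2008 — 1st Monday is April 7, 2008.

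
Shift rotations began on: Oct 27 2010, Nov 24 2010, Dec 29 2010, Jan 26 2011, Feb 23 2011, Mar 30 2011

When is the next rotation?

Apr 27 2011

These are Wednesdays with 28, 35, 28, 28, 35-day gaps.
Each is the final Wednesday of its month — Dec 29 2010 is past the 28th, so '4th Wednesday' doesn't fit.
April 2011 ends with Wednesday Apr 27 2011.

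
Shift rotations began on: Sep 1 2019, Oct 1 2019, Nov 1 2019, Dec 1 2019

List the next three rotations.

Jan 1 2020, Feb 1 2020, Mar 1 2020

Gaps: 30, 31, 30 days — not constant. Every event is on the 1st of the month.
Pattern: the 1st of each month.
January 2020: Jan 1 2020.
Next: February 2020 → Feb 1 2020.
Next: March 2020 → Mar 1 2020.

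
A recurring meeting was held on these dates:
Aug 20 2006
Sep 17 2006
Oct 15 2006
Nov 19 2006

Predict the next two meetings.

Gaps: 28, 28, 35 days — a mix of 28 and 35. Every date is a Sunday.
Each is the 3rd Sunday of its month.
3rd Sunday of December 2006: Dec 17 2006.
3rd Sunday of January 2007: Jan 21 2007.

Dec 17 2006, Jan 21 2007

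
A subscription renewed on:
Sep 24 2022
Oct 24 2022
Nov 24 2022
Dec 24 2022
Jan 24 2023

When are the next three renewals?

Feb 24 2023, Mar 24 2023, Apr 24 2023

Each date is the 24th; the gaps (30, 31, 30, 31) track the month lengths.
The rule is the 24th of each month.
February 2023: Feb 24 2023.
Next: March 2023 → Mar 24 2023.
Next: April 2023 → Apr 24 2023.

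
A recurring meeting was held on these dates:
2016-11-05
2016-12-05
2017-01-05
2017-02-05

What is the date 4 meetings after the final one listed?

2017-06-05

Each date is the 5th; the gaps (30, 31, 31) track the month lengths.
The rule is the 5th of each month.
March 2017: 2017-03-05.
April 2017: 2017-04-05.
May 2017: 2017-05-05.
June 2017: 2017-06-05.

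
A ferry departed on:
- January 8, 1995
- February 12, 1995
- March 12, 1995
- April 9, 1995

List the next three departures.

These are Sundays at 28- or 35-day spacing (35, 28, 28).
The pattern: 2nd Sunday of the month.
May 1995 — 2nd Sunday is May 14, 1995.
June 1995 — 2nd Sunday is June 11, 1995.
2nd Sunday of July 1995: July 9, 1995.

May 14, 1995; June 11, 1995; July 9, 1995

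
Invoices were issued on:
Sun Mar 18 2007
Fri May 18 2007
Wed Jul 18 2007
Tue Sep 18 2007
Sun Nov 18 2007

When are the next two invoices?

Each date is the 18th; the gaps (61, 61, 62, 61) track the month lengths.
The rule is the 18th of every 2 months.
Next: January 2008 → Fri Jan 18 2008.
March 2008: Tue Mar 18 2008.

Fri Jan 18 2008, Tue Mar 18 2008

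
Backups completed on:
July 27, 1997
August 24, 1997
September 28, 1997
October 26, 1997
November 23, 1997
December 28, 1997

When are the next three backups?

All dates are Sundays, 28, 35, 28, 28, 35 days apart.
Specifically, the 4th Sunday of each month.
4th Sunday of January 1998: January 25, 1998.
February 1998 — 4th Sunday is February 22, 1998.
March 1998 — 4th Sunday is March 22, 1998.

January 25, 1998; February 22, 1998; March 22, 1998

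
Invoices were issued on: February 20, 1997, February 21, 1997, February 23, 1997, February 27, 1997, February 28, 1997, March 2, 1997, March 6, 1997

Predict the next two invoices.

March 7, 1997; March 9, 1997

Gaps: 1, 2, 4, 1, 2, 4 days — not constant, but cyclic with period 3.
The events fall on every Thursday, Friday and Sunday.
The following Friday is March 7, 1997.
Next Sunday: March 9, 1997.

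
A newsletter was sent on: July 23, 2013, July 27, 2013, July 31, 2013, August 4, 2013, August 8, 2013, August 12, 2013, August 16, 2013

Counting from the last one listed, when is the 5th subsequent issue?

Gaps between consecutive events: 4, 4, 4, 4, 4, 4 days — a constant 4-day interval.
August 16, 2013 + 4 days = August 20, 2013.
August 20, 2013 + 4 days = August 24, 2013.
August 24, 2013 + 4 days = August 28, 2013.
August 28, 2013 + 4 days = September 1, 2013.
September 1, 2013 + 4 days = September 5, 2013.

September 5, 2013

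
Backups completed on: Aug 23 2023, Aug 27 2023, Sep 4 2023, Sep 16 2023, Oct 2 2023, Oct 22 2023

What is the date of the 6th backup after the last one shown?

May 13 2024

Intervals are 4, 8, 12, 16, 20 days — an arithmetic progression with common difference 4.
Next gap: 24 days. Oct 22 2023 + 24 days = Nov 15 2023.
Next gap: 28 days. Nov 15 2023 + 28 days = Dec 13 2023.
Next gap: 32 days. Dec 13 2023 + 32 days = Jan 14 2024.
Next gap: 36 days. Jan 14 2024 + 36 days = Feb 19 2024.
Next gap: 40 days. Feb 19 2024 + 40 days = Mar 30 2024.
Next gap: 44 days. Mar 30 2024 + 44 days = May 13 2024.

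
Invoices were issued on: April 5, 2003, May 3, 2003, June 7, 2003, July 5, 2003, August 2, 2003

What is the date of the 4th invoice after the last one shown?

December 6, 2003

Gaps: 28, 35, 28, 28 days — a mix of 28 and 35. Every date is a Saturday.
Each is the 1st Saturday of its month.
1st Saturday of September 2003: September 6, 2003.
October 2003 — 1st Saturday is October 4, 2003.
1st Saturday of November 2003: November 1, 2003.
December 2003 — 1st Saturday is December 6, 2003.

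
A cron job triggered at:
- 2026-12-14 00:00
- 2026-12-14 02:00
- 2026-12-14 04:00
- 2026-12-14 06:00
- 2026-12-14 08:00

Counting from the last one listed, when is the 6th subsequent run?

The interval is a steady 2 hours (2, 2, 2, 2).
2026-12-14 08:00 + 2 h = 2026-12-14 10:00.
2026-12-14 10:00 + 2 h = 2026-12-14 12:00.
2026-12-14 12:00 + 2 h = 2026-12-14 14:00.
2026-12-14 14:00 + 2 h = 2026-12-14 16:00.
2026-12-14 16:00 + 2 h = 2026-12-14 18:00.
2026-12-14 18:00 + 2 h = 2026-12-14 20:00.

2026-12-14 20:00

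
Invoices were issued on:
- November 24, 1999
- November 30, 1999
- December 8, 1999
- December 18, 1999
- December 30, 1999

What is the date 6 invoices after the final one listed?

Gaps: 6, 8, 10, 12 days — each gap is 2 larger than the previous one.
Next gap: 14 days. December 30, 1999 + 14 days = January 13, 2000.
Next gap: 16 days. January 13, 2000 + 16 days = January 29, 2000.
Next gap: 18 days. January 29, 2000 + 18 days = February 16, 2000.
Next gap: 20 days. February 16, 2000 + 20 days = March 7, 2000.
Next gap: 22 days. March 7, 2000 + 22 days = March 29, 2000.
Next gap: 24 days. March 29, 2000 + 24 days = April 22, 2000.

April 22, 2000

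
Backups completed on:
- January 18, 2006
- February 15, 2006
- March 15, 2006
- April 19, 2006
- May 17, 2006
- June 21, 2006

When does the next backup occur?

July 19, 2006

Gaps: 28, 28, 35, 28, 35 days — a mix of 28 and 35. Every date is a Wednesday.
Each is the 3rd Wednesday of its month.
July 2006 — 3rd Wednesday is July 19, 2006.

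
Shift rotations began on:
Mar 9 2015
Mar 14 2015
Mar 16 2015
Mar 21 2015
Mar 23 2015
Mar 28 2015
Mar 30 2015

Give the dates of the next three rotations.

The gap pattern 5, 2, 5, 2, 5, 2 repeats every 2 events.
These are the Mondays and Saturdays of each week.
The following Saturday is Apr 4 2015.
Next Monday: Apr 6 2015.
Next Saturday: Apr 11 2015.

Apr 4 2015, Apr 6 2015, Apr 11 2015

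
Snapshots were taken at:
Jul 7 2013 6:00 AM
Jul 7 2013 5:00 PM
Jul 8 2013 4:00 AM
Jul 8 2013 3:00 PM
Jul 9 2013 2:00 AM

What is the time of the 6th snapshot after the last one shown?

The interval is a steady 11 hours (11, 11, 11, 11).
Jul 9 2013 2:00 AM + 11 h = Jul 9 2013 1:00 PM.
Jul 9 2013 1:00 PM + 11 h = Jul 10 2013 12:00 AM.
Jul 10 2013 12:00 AM + 11 h = Jul 10 2013 11:00 AM.
Jul 10 2013 11:00 AM + 11 h = Jul 10 2013 10:00 PM.
Jul 10 2013 10:00 PM + 11 h = Jul 11 2013 9:00 AM.
Jul 11 2013 9:00 AM + 11 h = Jul 11 2013 8:00 PM.

Jul 11 2013 8:00 PM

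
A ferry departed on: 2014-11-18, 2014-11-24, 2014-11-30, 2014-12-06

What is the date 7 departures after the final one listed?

2015-01-17

Gaps between consecutive events: 6, 6, 6 days — a constant 6-day interval.
2014-12-06 + 6 days = 2014-12-12.
2014-12-12 + 6 days = 2014-12-18.
2014-12-18 + 6 days = 2014-12-24.
2014-12-24 + 6 days = 2014-12-30.
2014-12-30 + 6 days = 2015-01-05.
2015-01-05 + 6 days = 2015-01-11.
2015-01-11 + 6 days = 2015-01-17.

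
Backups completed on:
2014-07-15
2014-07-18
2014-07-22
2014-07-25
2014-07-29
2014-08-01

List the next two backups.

2014-08-05, 2014-08-08

The gap pattern 3, 4, 3, 4, 3 repeats every 2 events.
These are the Tuesdays and Fridays of each week.
Next Tuesday: 2014-08-05.
The following Friday is 2014-08-08.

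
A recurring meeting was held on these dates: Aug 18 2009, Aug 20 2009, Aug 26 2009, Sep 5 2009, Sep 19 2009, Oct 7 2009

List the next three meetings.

Oct 29 2009, Nov 24 2009, Dec 24 2009

Intervals are 2, 6, 10, 14, 18 days — an arithmetic progression with common difference 4.
Next gap: 22 days. Oct 7 2009 + 22 days = Oct 29 2009.
Next gap: 26 days. Oct 29 2009 + 26 days = Nov 24 2009.
Next gap: 30 days. Nov 24 2009 + 30 days = Dec 24 2009.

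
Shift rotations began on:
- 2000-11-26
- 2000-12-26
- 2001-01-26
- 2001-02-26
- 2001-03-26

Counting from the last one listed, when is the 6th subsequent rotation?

The day-of-month is always 26 (30, 31, 31, 28 days between events).
So this recurs on the 26th of each month.
April 2001: 2001-04-26.
Next: May 2001 → 2001-05-26.
Next: June 2001 → 2001-06-26.
Next: July 2001 → 2001-07-26.
August 2001: 2001-08-26.
Next: September 2001 → 2001-09-26.

2001-09-26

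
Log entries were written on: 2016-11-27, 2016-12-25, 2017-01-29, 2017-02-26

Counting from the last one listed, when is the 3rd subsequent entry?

2017-05-28

Every date is a Sunday; gaps 28, 35, 28 days.
Each is the last Sunday of its month (at least one falls on the 29th or later, ruling out '4th Sunday').
March 2017 ends with Sunday 2017-03-26.
April 2017 ends with Sunday 2017-04-30.
May 2017 ends with Sunday 2017-05-28.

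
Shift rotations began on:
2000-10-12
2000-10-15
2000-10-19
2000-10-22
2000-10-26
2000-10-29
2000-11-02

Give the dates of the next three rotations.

Every event lands on a Thursday or Sunday (gaps cycle 3, 4, 3, 4, 3, 4).
So the schedule is: every Thursday and Sunday.
Next Sunday: 2000-11-05.
The following Thursday is 2000-11-09.
Next Sunday: 2000-11-12.

2000-11-05, 2000-11-09, 2000-11-12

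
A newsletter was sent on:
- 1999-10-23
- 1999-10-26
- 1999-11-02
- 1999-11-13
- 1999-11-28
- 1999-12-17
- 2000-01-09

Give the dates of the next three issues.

Intervals are 3, 7, 11, 15, 19, 23 days — an arithmetic progression with common difference 4.
Next gap: 27 days. 2000-01-09 + 27 days = 2000-02-05.
Next gap: 31 days. 2000-02-05 + 31 days = 2000-03-07.
Next gap: 35 days. 2000-03-07 + 35 days = 2000-04-11.

2000-02-05, 2000-03-07, 2000-04-11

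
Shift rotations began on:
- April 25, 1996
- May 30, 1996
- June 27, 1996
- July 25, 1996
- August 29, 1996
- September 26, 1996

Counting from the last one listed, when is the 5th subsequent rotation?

These are Thursdays with 35, 28, 28, 35, 28-day gaps.
Each is the final Thursday of its month — May 30, 1996 is past the 28th, so '4th Thursday' doesn't fit.
October 1996 ends with Thursday October 31, 1996.
Last Thursday of November 1996: November 28, 1996.
Last Thursday of December 1996: December 26, 1996.
January 1997 ends with Thursday January 30, 1997.
Last Thursday of February 1997: February 27, 1997.

February 27, 1997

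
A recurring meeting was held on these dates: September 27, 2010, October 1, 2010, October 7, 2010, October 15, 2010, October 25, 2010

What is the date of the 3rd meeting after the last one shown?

December 6, 2010

Gaps: 4, 6, 8, 10 days — each gap is 2 larger than the previous one.
Next gap: 12 days. October 25, 2010 + 12 days = November 6, 2010.
Next gap: 14 days. November 6, 2010 + 14 days = November 20, 2010.
Next gap: 16 days. November 20, 2010 + 16 days = December 6, 2010.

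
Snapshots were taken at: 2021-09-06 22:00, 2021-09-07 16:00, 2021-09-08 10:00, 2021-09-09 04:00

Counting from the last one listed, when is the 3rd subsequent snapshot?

Spacing: 18, 18, 18 h — constant 18 h.
2021-09-09 04:00 + 18 h = 2021-09-09 22:00.
2021-09-09 22:00 + 18 h = 2021-09-10 16:00.
2021-09-10 16:00 + 18 h = 2021-09-11 10:00.

2021-09-11 10:00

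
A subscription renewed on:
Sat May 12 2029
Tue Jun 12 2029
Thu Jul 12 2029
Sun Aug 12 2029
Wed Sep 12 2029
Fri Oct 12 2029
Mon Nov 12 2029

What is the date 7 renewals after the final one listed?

Wed Jun 12 2030

Each date is the 12th; the gaps (31, 30, 31, 31, 30, 31) track the month lengths.
The rule is the 12th of each month.
Next: December 2029 → Wed Dec 12 2029.
January 2030: Sat Jan 12 2030.
February 2030: Tue Feb 12 2030.
Next: March 2030 → Tue Mar 12 2030.
Next: April 2030 → Fri Apr 12 2030.
May 2030: Sun May 12 2030.
Next: June 2030 → Wed Jun 12 2030.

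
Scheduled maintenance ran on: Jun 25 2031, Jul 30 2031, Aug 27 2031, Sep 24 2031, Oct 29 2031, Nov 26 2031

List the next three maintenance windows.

Every date is a Wednesday; gaps 35, 28, 28, 35, 28 days.
Each is the last Wednesday of its month (at least one falls on the 29th or later, ruling out '4th Wednesday').
Last Wednesday of December 2031: Dec 31 2031.
Last Wednesday of January 2032: Jan 28 2032.
Last Wednesday of February 2032: Feb 25 2032.

Dec 31 2031, Jan 28 2032, Feb 25 2032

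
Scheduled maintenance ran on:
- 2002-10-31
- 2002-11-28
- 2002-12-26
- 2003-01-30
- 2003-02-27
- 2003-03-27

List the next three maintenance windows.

All Thursdays; the gaps (28, 28, 35, 28, 28) vary with month length.
This is the last Thursday of each month.
Last Thursday of April 2003: 2003-04-24.
May 2003 ends with Thursday 2003-05-29.
Last Thursday of June 2003: 2003-06-26.

2003-04-24, 2003-05-29, 2003-06-26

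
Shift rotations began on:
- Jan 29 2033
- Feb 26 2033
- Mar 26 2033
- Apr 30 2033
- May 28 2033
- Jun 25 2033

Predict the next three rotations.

Jul 30 2033, Aug 27 2033, Sep 24 2033

These are Saturdays with 28, 28, 35, 28, 28-day gaps.
Each is the final Saturday of its month — Jan 29 2033 is past the 28th, so '4th Saturday' doesn't fit.
Last Saturday of July 2033: Jul 30 2033.
August 2033 ends with Saturday Aug 27 2033.
September 2033 ends with Saturday Sep 24 2033.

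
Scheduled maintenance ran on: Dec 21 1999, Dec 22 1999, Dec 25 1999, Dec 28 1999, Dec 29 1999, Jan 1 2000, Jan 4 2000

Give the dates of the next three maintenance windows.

Every event lands on a Tuesday or Wednesday or Saturday (gaps cycle 1, 3, 3, 1, 3, 3).
So the schedule is: every Tuesday, Wednesday and Saturday.
Next Wednesday: Jan 5 2000.
Next Saturday: Jan 8 2000.
The following Tuesday is Jan 11 2000.

Jan 5 2000, Jan 8 2000, Jan 11 2000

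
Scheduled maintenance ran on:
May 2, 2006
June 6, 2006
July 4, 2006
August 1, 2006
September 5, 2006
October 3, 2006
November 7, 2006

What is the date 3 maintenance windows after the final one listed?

February 6, 2007

These are Tuesdays at 28- or 35-day spacing (35, 28, 28, 35, 28, 35).
The pattern: 1st Tuesday of the month.
1st Tuesday of December 2006: December 5, 2006.
January 2007 — 1st Tuesday is January 2, 2007.
1st Tuesday of February 2007: February 6, 2007.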